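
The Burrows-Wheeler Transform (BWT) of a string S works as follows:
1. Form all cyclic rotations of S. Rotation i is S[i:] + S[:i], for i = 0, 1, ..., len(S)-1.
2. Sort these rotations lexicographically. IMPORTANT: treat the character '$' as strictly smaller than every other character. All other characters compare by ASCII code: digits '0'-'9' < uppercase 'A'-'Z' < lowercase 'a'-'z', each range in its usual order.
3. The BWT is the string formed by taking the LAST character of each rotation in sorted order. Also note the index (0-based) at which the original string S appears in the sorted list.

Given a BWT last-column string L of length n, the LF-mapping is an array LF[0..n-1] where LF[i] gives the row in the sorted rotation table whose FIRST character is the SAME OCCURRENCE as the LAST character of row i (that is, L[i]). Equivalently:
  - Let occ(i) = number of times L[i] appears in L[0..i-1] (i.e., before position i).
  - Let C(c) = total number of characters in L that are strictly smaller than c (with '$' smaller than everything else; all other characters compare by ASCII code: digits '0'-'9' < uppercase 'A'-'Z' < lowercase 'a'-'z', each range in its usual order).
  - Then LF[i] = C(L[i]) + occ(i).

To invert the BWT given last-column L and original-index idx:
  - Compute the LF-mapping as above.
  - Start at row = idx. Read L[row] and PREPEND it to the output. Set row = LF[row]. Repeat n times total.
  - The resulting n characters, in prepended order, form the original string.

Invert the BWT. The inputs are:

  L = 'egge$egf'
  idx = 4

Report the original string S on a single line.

Answer: fggeege$

Derivation:
LF mapping: 1 5 6 2 0 3 7 4
Walk LF starting at row 4, prepending L[row]:
  step 1: row=4, L[4]='$', prepend. Next row=LF[4]=0
  step 2: row=0, L[0]='e', prepend. Next row=LF[0]=1
  step 3: row=1, L[1]='g', prepend. Next row=LF[1]=5
  step 4: row=5, L[5]='e', prepend. Next row=LF[5]=3
  step 5: row=3, L[3]='e', prepend. Next row=LF[3]=2
  step 6: row=2, L[2]='g', prepend. Next row=LF[2]=6
  step 7: row=6, L[6]='g', prepend. Next row=LF[6]=7
  step 8: row=7, L[7]='f', prepend. Next row=LF[7]=4
Reversed output: fggeege$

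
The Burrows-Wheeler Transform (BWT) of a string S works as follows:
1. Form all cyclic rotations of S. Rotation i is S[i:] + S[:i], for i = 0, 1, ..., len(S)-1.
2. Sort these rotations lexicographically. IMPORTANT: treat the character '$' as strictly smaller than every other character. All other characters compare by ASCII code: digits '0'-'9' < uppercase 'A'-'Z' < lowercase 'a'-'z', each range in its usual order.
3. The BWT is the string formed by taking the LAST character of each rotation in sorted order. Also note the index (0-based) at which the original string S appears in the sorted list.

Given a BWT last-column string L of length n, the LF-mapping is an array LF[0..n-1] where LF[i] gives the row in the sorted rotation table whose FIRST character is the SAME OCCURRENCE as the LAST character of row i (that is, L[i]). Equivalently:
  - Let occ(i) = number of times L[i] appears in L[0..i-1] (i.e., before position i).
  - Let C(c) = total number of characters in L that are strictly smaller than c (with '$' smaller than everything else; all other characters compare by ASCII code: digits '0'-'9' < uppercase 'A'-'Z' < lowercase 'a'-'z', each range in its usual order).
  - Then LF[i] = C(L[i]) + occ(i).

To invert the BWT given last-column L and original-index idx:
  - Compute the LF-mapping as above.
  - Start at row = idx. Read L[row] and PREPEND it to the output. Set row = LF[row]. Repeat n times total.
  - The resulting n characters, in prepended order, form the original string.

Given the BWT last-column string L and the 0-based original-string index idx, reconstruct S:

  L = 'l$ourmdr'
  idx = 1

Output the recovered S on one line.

Answer: drumrol$

Derivation:
LF mapping: 2 0 4 7 5 3 1 6
Walk LF starting at row 1, prepending L[row]:
  step 1: row=1, L[1]='$', prepend. Next row=LF[1]=0
  step 2: row=0, L[0]='l', prepend. Next row=LF[0]=2
  step 3: row=2, L[2]='o', prepend. Next row=LF[2]=4
  step 4: row=4, L[4]='r', prepend. Next row=LF[4]=5
  step 5: row=5, L[5]='m', prepend. Next row=LF[5]=3
  step 6: row=3, L[3]='u', prepend. Next row=LF[3]=7
  step 7: row=7, L[7]='r', prepend. Next row=LF[7]=6
  step 8: row=6, L[6]='d', prepend. Next row=LF[6]=1
Reversed output: drumrol$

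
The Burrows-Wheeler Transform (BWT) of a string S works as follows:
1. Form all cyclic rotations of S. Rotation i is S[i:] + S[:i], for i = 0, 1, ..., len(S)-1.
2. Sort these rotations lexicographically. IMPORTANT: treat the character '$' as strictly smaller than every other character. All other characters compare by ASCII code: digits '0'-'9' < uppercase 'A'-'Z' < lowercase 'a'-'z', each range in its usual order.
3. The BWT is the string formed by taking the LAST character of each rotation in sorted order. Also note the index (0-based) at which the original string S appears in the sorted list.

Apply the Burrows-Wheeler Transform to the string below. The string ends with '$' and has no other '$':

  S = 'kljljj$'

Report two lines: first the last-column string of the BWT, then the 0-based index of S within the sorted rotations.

Answer: jjll$jk
4

Derivation:
All 7 rotations (rotation i = S[i:]+S[:i]):
  rot[0] = kljljj$
  rot[1] = ljljj$k
  rot[2] = jljj$kl
  rot[3] = ljj$klj
  rot[4] = jj$kljl
  rot[5] = j$kljlj
  rot[6] = $kljljj
Sorted (with $ < everything):
  sorted[0] = $kljljj  (last char: 'j')
  sorted[1] = j$kljlj  (last char: 'j')
  sorted[2] = jj$kljl  (last char: 'l')
  sorted[3] = jljj$kl  (last char: 'l')
  sorted[4] = kljljj$  (last char: '$')
  sorted[5] = ljj$klj  (last char: 'j')
  sorted[6] = ljljj$k  (last char: 'k')
Last column: jjll$jk
Original string S is at sorted index 4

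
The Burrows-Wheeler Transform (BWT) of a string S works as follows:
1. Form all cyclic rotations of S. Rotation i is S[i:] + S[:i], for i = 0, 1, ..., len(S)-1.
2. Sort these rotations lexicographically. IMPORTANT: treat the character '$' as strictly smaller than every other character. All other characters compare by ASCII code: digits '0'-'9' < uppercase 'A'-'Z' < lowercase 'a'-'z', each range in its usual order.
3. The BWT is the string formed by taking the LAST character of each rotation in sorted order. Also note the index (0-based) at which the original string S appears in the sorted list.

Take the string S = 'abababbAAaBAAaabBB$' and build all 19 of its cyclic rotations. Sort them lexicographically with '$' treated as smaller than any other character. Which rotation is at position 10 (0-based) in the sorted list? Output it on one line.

All 19 rotations (rotation i = S[i:]+S[:i]):
  rot[0] = abababbAAaBAAaabBB$
  rot[1] = bababbAAaBAAaabBB$a
  rot[2] = ababbAAaBAAaabBB$ab
  rot[3] = babbAAaBAAaabBB$aba
  rot[4] = abbAAaBAAaabBB$abab
  rot[5] = bbAAaBAAaabBB$ababa
  rot[6] = bAAaBAAaabBB$ababab
  rot[7] = AAaBAAaabBB$abababb
  rot[8] = AaBAAaabBB$abababbA
  rot[9] = aBAAaabBB$abababbAA
  rot[10] = BAAaabBB$abababbAAa
  rot[11] = AAaabBB$abababbAAaB
  rot[12] = AaabBB$abababbAAaBA
  rot[13] = aabBB$abababbAAaBAA
  rot[14] = abBB$abababbAAaBAAa
  rot[15] = bBB$abababbAAaBAAaa
  rot[16] = BB$abababbAAaBAAaab
  rot[17] = B$abababbAAaBAAaabB
  rot[18] = $abababbAAaBAAaabBB
Sorted (with $ < everything):
  sorted[0] = $abababbAAaBAAaabBB
  sorted[1] = AAaBAAaabBB$abababb
  sorted[2] = AAaabBB$abababbAAaB
  sorted[3] = AaBAAaabBB$abababbA
  sorted[4] = AaabBB$abababbAAaBA
  sorted[5] = B$abababbAAaBAAaabB
  sorted[6] = BAAaabBB$abababbAAa
  sorted[7] = BB$abababbAAaBAAaab
  sorted[8] = aBAAaabBB$abababbAA
  sorted[9] = aabBB$abababbAAaBAA
  sorted[10] = abBB$abababbAAaBAAa
  sorted[11] = abababbAAaBAAaabBB$
  sorted[12] = ababbAAaBAAaabBB$ab
  sorted[13] = abbAAaBAAaabBB$abab
  sorted[14] = bAAaBAAaabBB$ababab
  sorted[15] = bBB$abababbAAaBAAaa
  sorted[16] = bababbAAaBAAaabBB$a
  sorted[17] = babbAAaBAAaabBB$aba
  sorted[18] = bbAAaBAAaabBB$ababa
sorted[10] = abBB$abababbAAaBAAa

Answer: abBB$abababbAAaBAAa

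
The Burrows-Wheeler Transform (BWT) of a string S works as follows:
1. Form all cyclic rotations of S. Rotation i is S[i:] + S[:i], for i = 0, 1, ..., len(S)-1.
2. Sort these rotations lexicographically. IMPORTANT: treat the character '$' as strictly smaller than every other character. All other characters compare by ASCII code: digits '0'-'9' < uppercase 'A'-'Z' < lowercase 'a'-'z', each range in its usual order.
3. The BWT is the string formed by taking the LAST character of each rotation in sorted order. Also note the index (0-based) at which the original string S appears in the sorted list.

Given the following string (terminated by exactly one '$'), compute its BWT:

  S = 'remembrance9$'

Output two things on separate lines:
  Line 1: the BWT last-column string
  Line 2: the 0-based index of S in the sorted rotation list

Answer: 9ermncmreeab$
12

Derivation:
All 13 rotations (rotation i = S[i:]+S[:i]):
  rot[0] = remembrance9$
  rot[1] = emembrance9$r
  rot[2] = membrance9$re
  rot[3] = embrance9$rem
  rot[4] = mbrance9$reme
  rot[5] = brance9$remem
  rot[6] = rance9$rememb
  rot[7] = ance9$remembr
  rot[8] = nce9$remembra
  rot[9] = ce9$remembran
  rot[10] = e9$remembranc
  rot[11] = 9$remembrance
  rot[12] = $remembrance9
Sorted (with $ < everything):
  sorted[0] = $remembrance9  (last char: '9')
  sorted[1] = 9$remembrance  (last char: 'e')
  sorted[2] = ance9$remembr  (last char: 'r')
  sorted[3] = brance9$remem  (last char: 'm')
  sorted[4] = ce9$remembran  (last char: 'n')
  sorted[5] = e9$remembranc  (last char: 'c')
  sorted[6] = embrance9$rem  (last char: 'm')
  sorted[7] = emembrance9$r  (last char: 'r')
  sorted[8] = mbrance9$reme  (last char: 'e')
  sorted[9] = membrance9$re  (last char: 'e')
  sorted[10] = nce9$remembra  (last char: 'a')
  sorted[11] = rance9$rememb  (last char: 'b')
  sorted[12] = remembrance9$  (last char: '$')
Last column: 9ermncmreeab$
Original string S is at sorted index 12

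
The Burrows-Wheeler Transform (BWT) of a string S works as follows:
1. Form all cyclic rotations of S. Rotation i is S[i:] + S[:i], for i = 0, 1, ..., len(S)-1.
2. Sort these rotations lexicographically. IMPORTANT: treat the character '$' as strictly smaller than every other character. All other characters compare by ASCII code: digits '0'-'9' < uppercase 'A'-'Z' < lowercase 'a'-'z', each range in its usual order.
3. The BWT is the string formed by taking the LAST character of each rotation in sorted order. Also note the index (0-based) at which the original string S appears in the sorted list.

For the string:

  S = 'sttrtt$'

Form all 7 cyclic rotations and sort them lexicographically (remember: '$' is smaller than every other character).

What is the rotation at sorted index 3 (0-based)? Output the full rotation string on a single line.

Answer: t$sttrt

Derivation:
All 7 rotations (rotation i = S[i:]+S[:i]):
  rot[0] = sttrtt$
  rot[1] = ttrtt$s
  rot[2] = trtt$st
  rot[3] = rtt$stt
  rot[4] = tt$sttr
  rot[5] = t$sttrt
  rot[6] = $sttrtt
Sorted (with $ < everything):
  sorted[0] = $sttrtt
  sorted[1] = rtt$stt
  sorted[2] = sttrtt$
  sorted[3] = t$sttrt
  sorted[4] = trtt$st
  sorted[5] = tt$sttr
  sorted[6] = ttrtt$s
sorted[3] = t$sttrt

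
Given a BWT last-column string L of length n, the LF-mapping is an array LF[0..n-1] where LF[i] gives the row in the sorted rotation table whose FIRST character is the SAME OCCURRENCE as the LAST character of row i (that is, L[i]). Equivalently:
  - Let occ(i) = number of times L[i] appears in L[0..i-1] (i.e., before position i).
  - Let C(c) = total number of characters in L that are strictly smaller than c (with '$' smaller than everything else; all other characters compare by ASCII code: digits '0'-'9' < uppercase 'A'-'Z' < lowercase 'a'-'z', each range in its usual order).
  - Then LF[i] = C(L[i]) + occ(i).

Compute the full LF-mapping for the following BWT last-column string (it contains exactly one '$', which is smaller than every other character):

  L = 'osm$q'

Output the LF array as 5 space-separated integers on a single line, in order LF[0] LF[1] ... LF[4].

Answer: 2 4 1 0 3

Derivation:
Char counts: '$':1, 'm':1, 'o':1, 'q':1, 's':1
C (first-col start): C('$')=0, C('m')=1, C('o')=2, C('q')=3, C('s')=4
L[0]='o': occ=0, LF[0]=C('o')+0=2+0=2
L[1]='s': occ=0, LF[1]=C('s')+0=4+0=4
L[2]='m': occ=0, LF[2]=C('m')+0=1+0=1
L[3]='$': occ=0, LF[3]=C('$')+0=0+0=0
L[4]='q': occ=0, LF[4]=C('q')+0=3+0=3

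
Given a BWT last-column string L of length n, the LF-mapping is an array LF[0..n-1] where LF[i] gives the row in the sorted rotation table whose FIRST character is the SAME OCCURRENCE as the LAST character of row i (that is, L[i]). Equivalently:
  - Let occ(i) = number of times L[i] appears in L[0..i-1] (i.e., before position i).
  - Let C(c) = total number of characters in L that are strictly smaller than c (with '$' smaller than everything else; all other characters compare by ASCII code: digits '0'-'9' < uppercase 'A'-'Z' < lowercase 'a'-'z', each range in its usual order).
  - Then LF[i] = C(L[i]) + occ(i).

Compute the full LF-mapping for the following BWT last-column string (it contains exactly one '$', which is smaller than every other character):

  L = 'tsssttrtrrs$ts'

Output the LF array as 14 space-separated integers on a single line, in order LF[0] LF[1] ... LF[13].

Answer: 9 4 5 6 10 11 1 12 2 3 7 0 13 8

Derivation:
Char counts: '$':1, 'r':3, 's':5, 't':5
C (first-col start): C('$')=0, C('r')=1, C('s')=4, C('t')=9
L[0]='t': occ=0, LF[0]=C('t')+0=9+0=9
L[1]='s': occ=0, LF[1]=C('s')+0=4+0=4
L[2]='s': occ=1, LF[2]=C('s')+1=4+1=5
L[3]='s': occ=2, LF[3]=C('s')+2=4+2=6
L[4]='t': occ=1, LF[4]=C('t')+1=9+1=10
L[5]='t': occ=2, LF[5]=C('t')+2=9+2=11
L[6]='r': occ=0, LF[6]=C('r')+0=1+0=1
L[7]='t': occ=3, LF[7]=C('t')+3=9+3=12
L[8]='r': occ=1, LF[8]=C('r')+1=1+1=2
L[9]='r': occ=2, LF[9]=C('r')+2=1+2=3
L[10]='s': occ=3, LF[10]=C('s')+3=4+3=7
L[11]='$': occ=0, LF[11]=C('$')+0=0+0=0
L[12]='t': occ=4, LF[12]=C('t')+4=9+4=13
L[13]='s': occ=4, LF[13]=C('s')+4=4+4=8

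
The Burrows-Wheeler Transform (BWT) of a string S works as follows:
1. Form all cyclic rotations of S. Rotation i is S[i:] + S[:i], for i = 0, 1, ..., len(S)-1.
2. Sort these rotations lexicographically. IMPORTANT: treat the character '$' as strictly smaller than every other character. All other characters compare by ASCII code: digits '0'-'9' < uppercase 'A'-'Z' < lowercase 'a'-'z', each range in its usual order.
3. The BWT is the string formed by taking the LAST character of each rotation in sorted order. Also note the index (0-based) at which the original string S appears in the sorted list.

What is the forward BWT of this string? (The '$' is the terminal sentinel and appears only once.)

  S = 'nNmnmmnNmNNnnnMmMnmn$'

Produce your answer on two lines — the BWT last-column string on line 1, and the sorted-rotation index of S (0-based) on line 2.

All 21 rotations (rotation i = S[i:]+S[:i]):
  rot[0] = nNmnmmnNmNNnnnMmMnmn$
  rot[1] = NmnmmnNmNNnnnMmMnmn$n
  rot[2] = mnmmnNmNNnnnMmMnmn$nN
  rot[3] = nmmnNmNNnnnMmMnmn$nNm
  rot[4] = mmnNmNNnnnMmMnmn$nNmn
  rot[5] = mnNmNNnnnMmMnmn$nNmnm
  rot[6] = nNmNNnnnMmMnmn$nNmnmm
  rot[7] = NmNNnnnMmMnmn$nNmnmmn
  rot[8] = mNNnnnMmMnmn$nNmnmmnN
  rot[9] = NNnnnMmMnmn$nNmnmmnNm
  rot[10] = NnnnMmMnmn$nNmnmmnNmN
  rot[11] = nnnMmMnmn$nNmnmmnNmNN
  rot[12] = nnMmMnmn$nNmnmmnNmNNn
  rot[13] = nMmMnmn$nNmnmmnNmNNnn
  rot[14] = MmMnmn$nNmnmmnNmNNnnn
  rot[15] = mMnmn$nNmnmmnNmNNnnnM
  rot[16] = Mnmn$nNmnmmnNmNNnnnMm
  rot[17] = nmn$nNmnmmnNmNNnnnMmM
  rot[18] = mn$nNmnmmnNmNNnnnMmMn
  rot[19] = n$nNmnmmnNmNNnnnMmMnm
  rot[20] = $nNmnmmnNmNNnnnMmMnmn
Sorted (with $ < everything):
  sorted[0] = $nNmnmmnNmNNnnnMmMnmn  (last char: 'n')
  sorted[1] = MmMnmn$nNmnmmnNmNNnnn  (last char: 'n')
  sorted[2] = Mnmn$nNmnmmnNmNNnnnMm  (last char: 'm')
  sorted[3] = NNnnnMmMnmn$nNmnmmnNm  (last char: 'm')
  sorted[4] = NmNNnnnMmMnmn$nNmnmmn  (last char: 'n')
  sorted[5] = NmnmmnNmNNnnnMmMnmn$n  (last char: 'n')
  sorted[6] = NnnnMmMnmn$nNmnmmnNmN  (last char: 'N')
  sorted[7] = mMnmn$nNmnmmnNmNNnnnM  (last char: 'M')
  sorted[8] = mNNnnnMmMnmn$nNmnmmnN  (last char: 'N')
  sorted[9] = mmnNmNNnnnMmMnmn$nNmn  (last char: 'n')
  sorted[10] = mn$nNmnmmnNmNNnnnMmMn  (last char: 'n')
  sorted[11] = mnNmNNnnnMmMnmn$nNmnm  (last char: 'm')
  sorted[12] = mnmmnNmNNnnnMmMnmn$nN  (last char: 'N')
  sorted[13] = n$nNmnmmnNmNNnnnMmMnm  (last char: 'm')
  sorted[14] = nMmMnmn$nNmnmmnNmNNnn  (last char: 'n')
  sorted[15] = nNmNNnnnMmMnmn$nNmnmm  (last char: 'm')
  sorted[16] = nNmnmmnNmNNnnnMmMnmn$  (last char: '$')
  sorted[17] = nmmnNmNNnnnMmMnmn$nNm  (last char: 'm')
  sorted[18] = nmn$nNmnmmnNmNNnnnMmM  (last char: 'M')
  sorted[19] = nnMmMnmn$nNmnmmnNmNNn  (last char: 'n')
  sorted[20] = nnnMmMnmn$nNmnmmnNmNN  (last char: 'N')
Last column: nnmmnnNMNnnmNmnm$mMnN
Original string S is at sorted index 16

Answer: nnmmnnNMNnnmNmnm$mMnN
16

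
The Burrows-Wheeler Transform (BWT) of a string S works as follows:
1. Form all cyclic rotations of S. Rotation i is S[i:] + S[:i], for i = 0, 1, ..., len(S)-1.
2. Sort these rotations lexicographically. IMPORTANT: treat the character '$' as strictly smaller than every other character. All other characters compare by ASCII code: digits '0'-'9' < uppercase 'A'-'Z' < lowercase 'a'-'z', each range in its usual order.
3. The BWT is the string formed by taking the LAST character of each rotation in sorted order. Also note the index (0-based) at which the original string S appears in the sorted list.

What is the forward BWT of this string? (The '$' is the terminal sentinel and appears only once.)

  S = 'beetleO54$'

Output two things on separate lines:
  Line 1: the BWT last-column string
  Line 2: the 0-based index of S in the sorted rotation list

Answer: 45Oe$lbete
4

Derivation:
All 10 rotations (rotation i = S[i:]+S[:i]):
  rot[0] = beetleO54$
  rot[1] = eetleO54$b
  rot[2] = etleO54$be
  rot[3] = tleO54$bee
  rot[4] = leO54$beet
  rot[5] = eO54$beetl
  rot[6] = O54$beetle
  rot[7] = 54$beetleO
  rot[8] = 4$beetleO5
  rot[9] = $beetleO54
Sorted (with $ < everything):
  sorted[0] = $beetleO54  (last char: '4')
  sorted[1] = 4$beetleO5  (last char: '5')
  sorted[2] = 54$beetleO  (last char: 'O')
  sorted[3] = O54$beetle  (last char: 'e')
  sorted[4] = beetleO54$  (last char: '$')
  sorted[5] = eO54$beetl  (last char: 'l')
  sorted[6] = eetleO54$b  (last char: 'b')
  sorted[7] = etleO54$be  (last char: 'e')
  sorted[8] = leO54$beet  (last char: 't')
  sorted[9] = tleO54$bee  (last char: 'e')
Last column: 45Oe$lbete
Original string S is at sorted index 4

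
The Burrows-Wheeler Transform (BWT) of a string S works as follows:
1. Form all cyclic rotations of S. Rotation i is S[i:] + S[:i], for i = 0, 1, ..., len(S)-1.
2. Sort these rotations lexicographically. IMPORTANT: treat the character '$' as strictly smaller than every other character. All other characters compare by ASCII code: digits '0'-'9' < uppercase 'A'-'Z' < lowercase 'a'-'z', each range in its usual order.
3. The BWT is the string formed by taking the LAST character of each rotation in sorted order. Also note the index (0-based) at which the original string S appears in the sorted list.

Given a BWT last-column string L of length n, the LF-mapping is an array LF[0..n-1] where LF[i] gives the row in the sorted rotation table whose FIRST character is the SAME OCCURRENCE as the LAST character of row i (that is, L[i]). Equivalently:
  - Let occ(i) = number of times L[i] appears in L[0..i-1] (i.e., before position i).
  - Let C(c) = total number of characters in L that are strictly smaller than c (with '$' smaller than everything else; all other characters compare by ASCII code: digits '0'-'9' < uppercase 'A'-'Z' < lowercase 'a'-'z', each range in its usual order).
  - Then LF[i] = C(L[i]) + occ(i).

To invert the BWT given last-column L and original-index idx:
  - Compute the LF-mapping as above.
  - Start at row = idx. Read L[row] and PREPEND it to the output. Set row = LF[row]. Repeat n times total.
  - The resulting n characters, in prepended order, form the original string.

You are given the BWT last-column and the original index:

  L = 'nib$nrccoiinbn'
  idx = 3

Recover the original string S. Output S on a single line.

Answer: cincinnribbon$

Derivation:
LF mapping: 8 5 1 0 9 13 3 4 12 6 7 10 2 11
Walk LF starting at row 3, prepending L[row]:
  step 1: row=3, L[3]='$', prepend. Next row=LF[3]=0
  step 2: row=0, L[0]='n', prepend. Next row=LF[0]=8
  step 3: row=8, L[8]='o', prepend. Next row=LF[8]=12
  step 4: row=12, L[12]='b', prepend. Next row=LF[12]=2
  step 5: row=2, L[2]='b', prepend. Next row=LF[2]=1
  step 6: row=1, L[1]='i', prepend. Next row=LF[1]=5
  step 7: row=5, L[5]='r', prepend. Next row=LF[5]=13
  step 8: row=13, L[13]='n', prepend. Next row=LF[13]=11
  step 9: row=11, L[11]='n', prepend. Next row=LF[11]=10
  step 10: row=10, L[10]='i', prepend. Next row=LF[10]=7
  step 11: row=7, L[7]='c', prepend. Next row=LF[7]=4
  step 12: row=4, L[4]='n', prepend. Next row=LF[4]=9
  step 13: row=9, L[9]='i', prepend. Next row=LF[9]=6
  step 14: row=6, L[6]='c', prepend. Next row=LF[6]=3
Reversed output: cincinnribbon$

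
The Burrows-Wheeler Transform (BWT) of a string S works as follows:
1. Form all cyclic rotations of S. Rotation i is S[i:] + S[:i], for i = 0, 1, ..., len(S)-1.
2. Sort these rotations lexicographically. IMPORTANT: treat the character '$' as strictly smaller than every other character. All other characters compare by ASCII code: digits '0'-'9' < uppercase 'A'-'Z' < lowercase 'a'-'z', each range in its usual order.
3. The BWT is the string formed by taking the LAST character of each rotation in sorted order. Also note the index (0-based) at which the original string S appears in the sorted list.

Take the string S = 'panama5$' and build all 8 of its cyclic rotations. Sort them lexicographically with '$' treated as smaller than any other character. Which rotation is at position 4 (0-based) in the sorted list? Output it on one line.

Answer: anama5$p

Derivation:
All 8 rotations (rotation i = S[i:]+S[:i]):
  rot[0] = panama5$
  rot[1] = anama5$p
  rot[2] = nama5$pa
  rot[3] = ama5$pan
  rot[4] = ma5$pana
  rot[5] = a5$panam
  rot[6] = 5$panama
  rot[7] = $panama5
Sorted (with $ < everything):
  sorted[0] = $panama5
  sorted[1] = 5$panama
  sorted[2] = a5$panam
  sorted[3] = ama5$pan
  sorted[4] = anama5$p
  sorted[5] = ma5$pana
  sorted[6] = nama5$pa
  sorted[7] = panama5$
sorted[4] = anama5$p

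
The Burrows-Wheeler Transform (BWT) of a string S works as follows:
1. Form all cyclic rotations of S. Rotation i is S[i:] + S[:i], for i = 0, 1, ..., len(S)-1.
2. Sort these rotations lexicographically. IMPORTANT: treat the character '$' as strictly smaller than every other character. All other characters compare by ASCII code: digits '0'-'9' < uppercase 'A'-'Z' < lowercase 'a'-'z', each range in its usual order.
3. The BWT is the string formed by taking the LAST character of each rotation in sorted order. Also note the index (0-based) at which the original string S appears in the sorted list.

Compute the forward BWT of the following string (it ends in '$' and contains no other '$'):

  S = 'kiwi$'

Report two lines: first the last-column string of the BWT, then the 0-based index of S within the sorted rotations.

All 5 rotations (rotation i = S[i:]+S[:i]):
  rot[0] = kiwi$
  rot[1] = iwi$k
  rot[2] = wi$ki
  rot[3] = i$kiw
  rot[4] = $kiwi
Sorted (with $ < everything):
  sorted[0] = $kiwi  (last char: 'i')
  sorted[1] = i$kiw  (last char: 'w')
  sorted[2] = iwi$k  (last char: 'k')
  sorted[3] = kiwi$  (last char: '$')
  sorted[4] = wi$ki  (last char: 'i')
Last column: iwk$i
Original string S is at sorted index 3

Answer: iwk$i
3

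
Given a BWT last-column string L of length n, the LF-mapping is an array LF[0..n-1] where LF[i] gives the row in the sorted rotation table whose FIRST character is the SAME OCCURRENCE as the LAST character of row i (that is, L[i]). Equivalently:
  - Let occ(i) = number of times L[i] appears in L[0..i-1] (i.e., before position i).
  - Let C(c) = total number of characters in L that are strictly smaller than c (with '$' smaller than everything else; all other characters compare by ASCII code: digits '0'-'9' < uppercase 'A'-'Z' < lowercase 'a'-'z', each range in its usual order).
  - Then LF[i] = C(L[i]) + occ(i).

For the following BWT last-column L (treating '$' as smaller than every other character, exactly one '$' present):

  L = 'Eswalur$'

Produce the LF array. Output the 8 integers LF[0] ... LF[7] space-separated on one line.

Char counts: '$':1, 'E':1, 'a':1, 'l':1, 'r':1, 's':1, 'u':1, 'w':1
C (first-col start): C('$')=0, C('E')=1, C('a')=2, C('l')=3, C('r')=4, C('s')=5, C('u')=6, C('w')=7
L[0]='E': occ=0, LF[0]=C('E')+0=1+0=1
L[1]='s': occ=0, LF[1]=C('s')+0=5+0=5
L[2]='w': occ=0, LF[2]=C('w')+0=7+0=7
L[3]='a': occ=0, LF[3]=C('a')+0=2+0=2
L[4]='l': occ=0, LF[4]=C('l')+0=3+0=3
L[5]='u': occ=0, LF[5]=C('u')+0=6+0=6
L[6]='r': occ=0, LF[6]=C('r')+0=4+0=4
L[7]='$': occ=0, LF[7]=C('$')+0=0+0=0

Answer: 1 5 7 2 3 6 4 0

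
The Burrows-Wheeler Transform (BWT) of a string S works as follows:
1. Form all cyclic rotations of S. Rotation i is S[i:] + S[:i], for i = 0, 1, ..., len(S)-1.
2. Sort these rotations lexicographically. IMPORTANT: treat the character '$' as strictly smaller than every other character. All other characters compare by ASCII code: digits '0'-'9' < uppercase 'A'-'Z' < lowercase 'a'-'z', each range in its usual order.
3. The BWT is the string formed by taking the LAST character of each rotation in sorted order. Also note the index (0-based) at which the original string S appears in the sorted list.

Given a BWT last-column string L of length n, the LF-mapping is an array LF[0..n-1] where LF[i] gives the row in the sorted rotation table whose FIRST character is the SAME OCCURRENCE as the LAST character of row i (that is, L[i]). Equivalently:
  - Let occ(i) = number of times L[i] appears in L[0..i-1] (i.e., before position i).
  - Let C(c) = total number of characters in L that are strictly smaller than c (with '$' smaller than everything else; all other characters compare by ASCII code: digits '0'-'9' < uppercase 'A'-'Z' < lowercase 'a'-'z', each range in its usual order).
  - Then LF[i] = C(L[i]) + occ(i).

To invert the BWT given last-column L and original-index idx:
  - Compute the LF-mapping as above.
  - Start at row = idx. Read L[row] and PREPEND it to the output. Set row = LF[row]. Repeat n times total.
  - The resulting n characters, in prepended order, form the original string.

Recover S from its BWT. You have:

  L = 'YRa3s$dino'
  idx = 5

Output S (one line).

Answer: dinosaR3Y$

Derivation:
LF mapping: 3 2 4 1 9 0 5 6 7 8
Walk LF starting at row 5, prepending L[row]:
  step 1: row=5, L[5]='$', prepend. Next row=LF[5]=0
  step 2: row=0, L[0]='Y', prepend. Next row=LF[0]=3
  step 3: row=3, L[3]='3', prepend. Next row=LF[3]=1
  step 4: row=1, L[1]='R', prepend. Next row=LF[1]=2
  step 5: row=2, L[2]='a', prepend. Next row=LF[2]=4
  step 6: row=4, L[4]='s', prepend. Next row=LF[4]=9
  step 7: row=9, L[9]='o', prepend. Next row=LF[9]=8
  step 8: row=8, L[8]='n', prepend. Next row=LF[8]=7
  step 9: row=7, L[7]='i', prepend. Next row=LF[7]=6
  step 10: row=6, L[6]='d', prepend. Next row=LF[6]=5
Reversed output: dinosaR3Y$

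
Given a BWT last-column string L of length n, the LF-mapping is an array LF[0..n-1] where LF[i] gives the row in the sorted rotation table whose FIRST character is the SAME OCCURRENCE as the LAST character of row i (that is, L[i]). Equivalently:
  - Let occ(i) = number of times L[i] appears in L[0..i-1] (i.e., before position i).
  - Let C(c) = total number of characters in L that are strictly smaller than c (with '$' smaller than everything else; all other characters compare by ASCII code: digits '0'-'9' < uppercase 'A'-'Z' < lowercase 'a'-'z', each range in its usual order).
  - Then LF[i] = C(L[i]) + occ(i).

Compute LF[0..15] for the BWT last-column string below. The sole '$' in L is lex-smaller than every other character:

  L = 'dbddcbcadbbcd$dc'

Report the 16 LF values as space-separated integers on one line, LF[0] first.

Answer: 10 2 11 12 6 3 7 1 13 4 5 8 14 0 15 9

Derivation:
Char counts: '$':1, 'a':1, 'b':4, 'c':4, 'd':6
C (first-col start): C('$')=0, C('a')=1, C('b')=2, C('c')=6, C('d')=10
L[0]='d': occ=0, LF[0]=C('d')+0=10+0=10
L[1]='b': occ=0, LF[1]=C('b')+0=2+0=2
L[2]='d': occ=1, LF[2]=C('d')+1=10+1=11
L[3]='d': occ=2, LF[3]=C('d')+2=10+2=12
L[4]='c': occ=0, LF[4]=C('c')+0=6+0=6
L[5]='b': occ=1, LF[5]=C('b')+1=2+1=3
L[6]='c': occ=1, LF[6]=C('c')+1=6+1=7
L[7]='a': occ=0, LF[7]=C('a')+0=1+0=1
L[8]='d': occ=3, LF[8]=C('d')+3=10+3=13
L[9]='b': occ=2, LF[9]=C('b')+2=2+2=4
L[10]='b': occ=3, LF[10]=C('b')+3=2+3=5
L[11]='c': occ=2, LF[11]=C('c')+2=6+2=8
L[12]='d': occ=4, LF[12]=C('d')+4=10+4=14
L[13]='$': occ=0, LF[13]=C('$')+0=0+0=0
L[14]='d': occ=5, LF[14]=C('d')+5=10+5=15
L[15]='c': occ=3, LF[15]=C('c')+3=6+3=9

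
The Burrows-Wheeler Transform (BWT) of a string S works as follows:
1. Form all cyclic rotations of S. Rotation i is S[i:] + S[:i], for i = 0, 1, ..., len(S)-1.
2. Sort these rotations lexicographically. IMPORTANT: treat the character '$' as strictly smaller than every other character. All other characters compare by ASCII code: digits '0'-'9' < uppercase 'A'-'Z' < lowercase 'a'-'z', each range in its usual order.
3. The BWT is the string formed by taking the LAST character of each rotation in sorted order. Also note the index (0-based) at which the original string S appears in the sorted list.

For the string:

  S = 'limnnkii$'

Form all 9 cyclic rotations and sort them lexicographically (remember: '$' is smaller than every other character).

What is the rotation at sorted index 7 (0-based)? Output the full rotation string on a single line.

Answer: nkii$limn

Derivation:
All 9 rotations (rotation i = S[i:]+S[:i]):
  rot[0] = limnnkii$
  rot[1] = imnnkii$l
  rot[2] = mnnkii$li
  rot[3] = nnkii$lim
  rot[4] = nkii$limn
  rot[5] = kii$limnn
  rot[6] = ii$limnnk
  rot[7] = i$limnnki
  rot[8] = $limnnkii
Sorted (with $ < everything):
  sorted[0] = $limnnkii
  sorted[1] = i$limnnki
  sorted[2] = ii$limnnk
  sorted[3] = imnnkii$l
  sorted[4] = kii$limnn
  sorted[5] = limnnkii$
  sorted[6] = mnnkii$li
  sorted[7] = nkii$limn
  sorted[8] = nnkii$lim
sorted[7] = nkii$limn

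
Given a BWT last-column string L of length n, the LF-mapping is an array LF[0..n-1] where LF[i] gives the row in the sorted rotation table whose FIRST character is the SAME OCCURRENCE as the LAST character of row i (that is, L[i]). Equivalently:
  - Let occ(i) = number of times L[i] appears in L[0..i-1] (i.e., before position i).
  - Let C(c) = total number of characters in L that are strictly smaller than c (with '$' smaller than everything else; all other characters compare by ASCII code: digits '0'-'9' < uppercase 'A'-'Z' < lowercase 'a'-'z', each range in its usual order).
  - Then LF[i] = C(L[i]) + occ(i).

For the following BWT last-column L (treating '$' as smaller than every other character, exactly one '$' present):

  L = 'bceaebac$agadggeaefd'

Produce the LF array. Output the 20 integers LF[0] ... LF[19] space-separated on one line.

Char counts: '$':1, 'a':5, 'b':2, 'c':2, 'd':2, 'e':4, 'f':1, 'g':3
C (first-col start): C('$')=0, C('a')=1, C('b')=6, C('c')=8, C('d')=10, C('e')=12, C('f')=16, C('g')=17
L[0]='b': occ=0, LF[0]=C('b')+0=6+0=6
L[1]='c': occ=0, LF[1]=C('c')+0=8+0=8
L[2]='e': occ=0, LF[2]=C('e')+0=12+0=12
L[3]='a': occ=0, LF[3]=C('a')+0=1+0=1
L[4]='e': occ=1, LF[4]=C('e')+1=12+1=13
L[5]='b': occ=1, LF[5]=C('b')+1=6+1=7
L[6]='a': occ=1, LF[6]=C('a')+1=1+1=2
L[7]='c': occ=1, LF[7]=C('c')+1=8+1=9
L[8]='$': occ=0, LF[8]=C('$')+0=0+0=0
L[9]='a': occ=2, LF[9]=C('a')+2=1+2=3
L[10]='g': occ=0, LF[10]=C('g')+0=17+0=17
L[11]='a': occ=3, LF[11]=C('a')+3=1+3=4
L[12]='d': occ=0, LF[12]=C('d')+0=10+0=10
L[13]='g': occ=1, LF[13]=C('g')+1=17+1=18
L[14]='g': occ=2, LF[14]=C('g')+2=17+2=19
L[15]='e': occ=2, LF[15]=C('e')+2=12+2=14
L[16]='a': occ=4, LF[16]=C('a')+4=1+4=5
L[17]='e': occ=3, LF[17]=C('e')+3=12+3=15
L[18]='f': occ=0, LF[18]=C('f')+0=16+0=16
L[19]='d': occ=1, LF[19]=C('d')+1=10+1=11

Answer: 6 8 12 1 13 7 2 9 0 3 17 4 10 18 19 14 5 15 16 11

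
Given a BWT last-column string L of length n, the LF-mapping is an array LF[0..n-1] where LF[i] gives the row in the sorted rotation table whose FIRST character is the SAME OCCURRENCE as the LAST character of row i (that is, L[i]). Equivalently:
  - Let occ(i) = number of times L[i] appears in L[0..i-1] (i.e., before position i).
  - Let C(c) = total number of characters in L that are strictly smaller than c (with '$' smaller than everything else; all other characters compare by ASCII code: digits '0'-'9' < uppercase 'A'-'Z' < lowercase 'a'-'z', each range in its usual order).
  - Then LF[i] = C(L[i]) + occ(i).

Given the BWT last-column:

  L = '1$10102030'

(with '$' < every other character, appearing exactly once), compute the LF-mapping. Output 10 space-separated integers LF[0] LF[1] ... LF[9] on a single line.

Char counts: '$':1, '0':4, '1':3, '2':1, '3':1
C (first-col start): C('$')=0, C('0')=1, C('1')=5, C('2')=8, C('3')=9
L[0]='1': occ=0, LF[0]=C('1')+0=5+0=5
L[1]='$': occ=0, LF[1]=C('$')+0=0+0=0
L[2]='1': occ=1, LF[2]=C('1')+1=5+1=6
L[3]='0': occ=0, LF[3]=C('0')+0=1+0=1
L[4]='1': occ=2, LF[4]=C('1')+2=5+2=7
L[5]='0': occ=1, LF[5]=C('0')+1=1+1=2
L[6]='2': occ=0, LF[6]=C('2')+0=8+0=8
L[7]='0': occ=2, LF[7]=C('0')+2=1+2=3
L[8]='3': occ=0, LF[8]=C('3')+0=9+0=9
L[9]='0': occ=3, LF[9]=C('0')+3=1+3=4

Answer: 5 0 6 1 7 2 8 3 9 4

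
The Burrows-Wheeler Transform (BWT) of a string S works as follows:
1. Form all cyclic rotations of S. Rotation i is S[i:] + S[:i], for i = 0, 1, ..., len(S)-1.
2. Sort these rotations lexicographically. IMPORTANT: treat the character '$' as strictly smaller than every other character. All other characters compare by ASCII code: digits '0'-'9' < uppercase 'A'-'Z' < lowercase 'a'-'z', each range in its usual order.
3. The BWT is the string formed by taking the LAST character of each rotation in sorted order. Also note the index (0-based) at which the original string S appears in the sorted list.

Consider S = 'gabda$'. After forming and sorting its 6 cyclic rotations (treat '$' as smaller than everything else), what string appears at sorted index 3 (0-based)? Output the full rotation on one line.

All 6 rotations (rotation i = S[i:]+S[:i]):
  rot[0] = gabda$
  rot[1] = abda$g
  rot[2] = bda$ga
  rot[3] = da$gab
  rot[4] = a$gabd
  rot[5] = $gabda
Sorted (with $ < everything):
  sorted[0] = $gabda
  sorted[1] = a$gabd
  sorted[2] = abda$g
  sorted[3] = bda$ga
  sorted[4] = da$gab
  sorted[5] = gabda$
sorted[3] = bda$ga

Answer: bda$ga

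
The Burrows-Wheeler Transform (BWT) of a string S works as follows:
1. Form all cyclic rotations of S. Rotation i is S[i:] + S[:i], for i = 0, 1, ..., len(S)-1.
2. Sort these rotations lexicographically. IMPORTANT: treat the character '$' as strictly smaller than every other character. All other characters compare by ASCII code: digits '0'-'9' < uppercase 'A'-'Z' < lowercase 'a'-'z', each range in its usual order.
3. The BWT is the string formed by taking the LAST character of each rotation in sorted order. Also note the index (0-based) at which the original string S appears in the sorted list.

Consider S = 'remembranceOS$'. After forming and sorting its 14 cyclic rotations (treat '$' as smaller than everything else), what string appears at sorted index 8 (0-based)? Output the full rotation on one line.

Answer: emembranceOS$r

Derivation:
All 14 rotations (rotation i = S[i:]+S[:i]):
  rot[0] = remembranceOS$
  rot[1] = emembranceOS$r
  rot[2] = membranceOS$re
  rot[3] = embranceOS$rem
  rot[4] = mbranceOS$reme
  rot[5] = branceOS$remem
  rot[6] = ranceOS$rememb
  rot[7] = anceOS$remembr
  rot[8] = nceOS$remembra
  rot[9] = ceOS$remembran
  rot[10] = eOS$remembranc
  rot[11] = OS$remembrance
  rot[12] = S$remembranceO
  rot[13] = $remembranceOS
Sorted (with $ < everything):
  sorted[0] = $remembranceOS
  sorted[1] = OS$remembrance
  sorted[2] = S$remembranceO
  sorted[3] = anceOS$remembr
  sorted[4] = branceOS$remem
  sorted[5] = ceOS$remembran
  sorted[6] = eOS$remembranc
  sorted[7] = embranceOS$rem
  sorted[8] = emembranceOS$r
  sorted[9] = mbranceOS$reme
  sorted[10] = membranceOS$re
  sorted[11] = nceOS$remembra
  sorted[12] = ranceOS$rememb
  sorted[13] = remembranceOS$
sorted[8] = emembranceOS$r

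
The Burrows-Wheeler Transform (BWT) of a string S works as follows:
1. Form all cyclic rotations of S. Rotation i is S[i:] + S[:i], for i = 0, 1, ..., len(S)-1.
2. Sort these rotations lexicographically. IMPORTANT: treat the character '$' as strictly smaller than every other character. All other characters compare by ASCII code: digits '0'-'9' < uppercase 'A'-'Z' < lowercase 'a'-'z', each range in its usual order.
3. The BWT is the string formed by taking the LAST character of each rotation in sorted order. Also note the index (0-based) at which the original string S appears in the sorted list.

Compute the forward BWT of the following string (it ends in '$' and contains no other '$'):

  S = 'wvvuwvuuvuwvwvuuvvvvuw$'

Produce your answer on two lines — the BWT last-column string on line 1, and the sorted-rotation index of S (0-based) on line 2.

Answer: wvvuuvvvwwvvuvwvuwuuv$u
21

Derivation:
All 23 rotations (rotation i = S[i:]+S[:i]):
  rot[0] = wvvuwvuuvuwvwvuuvvvvuw$
  rot[1] = vvuwvuuvuwvwvuuvvvvuw$w
  rot[2] = vuwvuuvuwvwvuuvvvvuw$wv
  rot[3] = uwvuuvuwvwvuuvvvvuw$wvv
  rot[4] = wvuuvuwvwvuuvvvvuw$wvvu
  rot[5] = vuuvuwvwvuuvvvvuw$wvvuw
  rot[6] = uuvuwvwvuuvvvvuw$wvvuwv
  rot[7] = uvuwvwvuuvvvvuw$wvvuwvu
  rot[8] = vuwvwvuuvvvvuw$wvvuwvuu
  rot[9] = uwvwvuuvvvvuw$wvvuwvuuv
  rot[10] = wvwvuuvvvvuw$wvvuwvuuvu
  rot[11] = vwvuuvvvvuw$wvvuwvuuvuw
  rot[12] = wvuuvvvvuw$wvvuwvuuvuwv
  rot[13] = vuuvvvvuw$wvvuwvuuvuwvw
  rot[14] = uuvvvvuw$wvvuwvuuvuwvwv
  rot[15] = uvvvvuw$wvvuwvuuvuwvwvu
  rot[16] = vvvvuw$wvvuwvuuvuwvwvuu
  rot[17] = vvvuw$wvvuwvuuvuwvwvuuv
  rot[18] = vvuw$wvvuwvuuvuwvwvuuvv
  rot[19] = vuw$wvvuwvuuvuwvwvuuvvv
  rot[20] = uw$wvvuwvuuvuwvwvuuvvvv
  rot[21] = w$wvvuwvuuvuwvwvuuvvvvu
  rot[22] = $wvvuwvuuvuwvwvuuvvvvuw
Sorted (with $ < everything):
  sorted[0] = $wvvuwvuuvuwvwvuuvvvvuw  (last char: 'w')
  sorted[1] = uuvuwvwvuuvvvvuw$wvvuwv  (last char: 'v')
  sorted[2] = uuvvvvuw$wvvuwvuuvuwvwv  (last char: 'v')
  sorted[3] = uvuwvwvuuvvvvuw$wvvuwvu  (last char: 'u')
  sorted[4] = uvvvvuw$wvvuwvuuvuwvwvu  (last char: 'u')
  sorted[5] = uw$wvvuwvuuvuwvwvuuvvvv  (last char: 'v')
  sorted[6] = uwvuuvuwvwvuuvvvvuw$wvv  (last char: 'v')
  sorted[7] = uwvwvuuvvvvuw$wvvuwvuuv  (last char: 'v')
  sorted[8] = vuuvuwvwvuuvvvvuw$wvvuw  (last char: 'w')
  sorted[9] = vuuvvvvuw$wvvuwvuuvuwvw  (last char: 'w')
  sorted[10] = vuw$wvvuwvuuvuwvwvuuvvv  (last char: 'v')
  sorted[11] = vuwvuuvuwvwvuuvvvvuw$wv  (last char: 'v')
  sorted[12] = vuwvwvuuvvvvuw$wvvuwvuu  (last char: 'u')
  sorted[13] = vvuw$wvvuwvuuvuwvwvuuvv  (last char: 'v')
  sorted[14] = vvuwvuuvuwvwvuuvvvvuw$w  (last char: 'w')
  sorted[15] = vvvuw$wvvuwvuuvuwvwvuuv  (last char: 'v')
  sorted[16] = vvvvuw$wvvuwvuuvuwvwvuu  (last char: 'u')
  sorted[17] = vwvuuvvvvuw$wvvuwvuuvuw  (last char: 'w')
  sorted[18] = w$wvvuwvuuvuwvwvuuvvvvu  (last char: 'u')
  sorted[19] = wvuuvuwvwvuuvvvvuw$wvvu  (last char: 'u')
  sorted[20] = wvuuvvvvuw$wvvuwvuuvuwv  (last char: 'v')
  sorted[21] = wvvuwvuuvuwvwvuuvvvvuw$  (last char: '$')
  sorted[22] = wvwvuuvvvvuw$wvvuwvuuvu  (last char: 'u')
Last column: wvvuuvvvwwvvuvwvuwuuv$u
Original string S is at sorted index 21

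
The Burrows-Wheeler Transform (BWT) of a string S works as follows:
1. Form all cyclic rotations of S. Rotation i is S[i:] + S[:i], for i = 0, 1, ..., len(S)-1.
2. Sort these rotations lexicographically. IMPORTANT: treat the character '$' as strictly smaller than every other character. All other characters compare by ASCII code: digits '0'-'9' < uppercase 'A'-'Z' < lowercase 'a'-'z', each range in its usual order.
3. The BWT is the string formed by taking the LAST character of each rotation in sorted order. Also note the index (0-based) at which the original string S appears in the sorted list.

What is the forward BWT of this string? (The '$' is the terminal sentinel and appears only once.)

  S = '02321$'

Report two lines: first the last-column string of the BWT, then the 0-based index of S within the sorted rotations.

All 6 rotations (rotation i = S[i:]+S[:i]):
  rot[0] = 02321$
  rot[1] = 2321$0
  rot[2] = 321$02
  rot[3] = 21$023
  rot[4] = 1$0232
  rot[5] = $02321
Sorted (with $ < everything):
  sorted[0] = $02321  (last char: '1')
  sorted[1] = 02321$  (last char: '$')
  sorted[2] = 1$0232  (last char: '2')
  sorted[3] = 21$023  (last char: '3')
  sorted[4] = 2321$0  (last char: '0')
  sorted[5] = 321$02  (last char: '2')
Last column: 1$2302
Original string S is at sorted index 1

Answer: 1$2302
1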